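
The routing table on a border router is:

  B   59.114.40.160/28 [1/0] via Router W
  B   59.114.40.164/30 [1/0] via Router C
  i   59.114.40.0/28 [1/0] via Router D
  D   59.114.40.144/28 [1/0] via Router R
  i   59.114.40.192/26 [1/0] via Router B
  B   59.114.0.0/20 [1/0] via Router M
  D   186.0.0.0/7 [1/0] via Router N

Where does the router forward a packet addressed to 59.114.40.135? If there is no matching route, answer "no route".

no route

No entry's prefix contains 59.114.40.135; there is no default route.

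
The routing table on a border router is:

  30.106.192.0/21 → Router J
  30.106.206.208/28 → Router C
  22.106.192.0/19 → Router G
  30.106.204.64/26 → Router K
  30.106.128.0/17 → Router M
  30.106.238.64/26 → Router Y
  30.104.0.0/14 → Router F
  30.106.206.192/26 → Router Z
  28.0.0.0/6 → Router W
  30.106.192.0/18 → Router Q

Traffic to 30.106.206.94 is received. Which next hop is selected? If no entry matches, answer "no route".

Routes whose prefix contains 30.106.206.94:
  28.0.0.0/6 (28.0.0.0 - 31.255.255.255) -> Router W
  30.104.0.0/14 (30.104.0.0 - 30.107.255.255) -> Router F
  30.106.128.0/17 (30.106.128.0 - 30.106.255.255) -> Router M
  30.106.192.0/18 (30.106.192.0 - 30.106.255.255) -> Router Q
More-specific entries that do NOT match:
  30.106.206.208/28 (30.106.206.208 - 30.106.206.223) does not contain 30.106.206.94
  30.106.204.64/26 (30.106.204.64 - 30.106.204.127) does not contain 30.106.206.94
  30.106.238.64/26 (30.106.238.64 - 30.106.238.127) does not contain 30.106.206.94
  30.106.206.192/26 (30.106.206.192 - 30.106.206.255) does not contain 30.106.206.94
  30.106.192.0/21 (30.106.192.0 - 30.106.199.255) does not contain 30.106.206.94
  22.106.192.0/19 (22.106.192.0 - 22.106.223.255) does not contain 30.106.206.94
Longest matching prefix is /18 -> next hop Router Q.

Router Q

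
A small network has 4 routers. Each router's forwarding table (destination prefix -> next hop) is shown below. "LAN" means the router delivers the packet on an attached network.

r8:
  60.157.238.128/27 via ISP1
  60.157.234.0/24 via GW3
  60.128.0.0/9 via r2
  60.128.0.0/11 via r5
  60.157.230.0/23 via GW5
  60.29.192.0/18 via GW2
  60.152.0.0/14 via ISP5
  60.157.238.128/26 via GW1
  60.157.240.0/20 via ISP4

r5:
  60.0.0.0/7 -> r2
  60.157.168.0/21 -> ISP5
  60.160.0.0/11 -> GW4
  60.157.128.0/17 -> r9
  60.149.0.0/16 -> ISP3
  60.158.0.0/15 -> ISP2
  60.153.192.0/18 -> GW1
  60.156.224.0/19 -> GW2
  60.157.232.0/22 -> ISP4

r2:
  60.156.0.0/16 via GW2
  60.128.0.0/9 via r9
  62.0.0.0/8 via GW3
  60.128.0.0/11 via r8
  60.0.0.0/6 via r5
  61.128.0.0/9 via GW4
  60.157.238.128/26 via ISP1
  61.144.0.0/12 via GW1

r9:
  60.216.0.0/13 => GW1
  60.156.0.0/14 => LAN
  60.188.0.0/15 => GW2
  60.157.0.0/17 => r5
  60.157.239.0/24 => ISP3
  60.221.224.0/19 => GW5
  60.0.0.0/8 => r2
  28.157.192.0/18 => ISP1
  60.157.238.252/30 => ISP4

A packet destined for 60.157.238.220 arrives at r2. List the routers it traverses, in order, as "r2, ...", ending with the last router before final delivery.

r2, r8, r5, r9

At r2: longest match for 60.157.238.220 is 60.128.0.0/11 -> r8
At r8: longest match for 60.157.238.220 is 60.128.0.0/11 -> r5
At r5: longest match for 60.157.238.220 is 60.157.128.0/17 -> r9
At r9: longest match for 60.157.238.220 is 60.156.0.0/14 -> LAN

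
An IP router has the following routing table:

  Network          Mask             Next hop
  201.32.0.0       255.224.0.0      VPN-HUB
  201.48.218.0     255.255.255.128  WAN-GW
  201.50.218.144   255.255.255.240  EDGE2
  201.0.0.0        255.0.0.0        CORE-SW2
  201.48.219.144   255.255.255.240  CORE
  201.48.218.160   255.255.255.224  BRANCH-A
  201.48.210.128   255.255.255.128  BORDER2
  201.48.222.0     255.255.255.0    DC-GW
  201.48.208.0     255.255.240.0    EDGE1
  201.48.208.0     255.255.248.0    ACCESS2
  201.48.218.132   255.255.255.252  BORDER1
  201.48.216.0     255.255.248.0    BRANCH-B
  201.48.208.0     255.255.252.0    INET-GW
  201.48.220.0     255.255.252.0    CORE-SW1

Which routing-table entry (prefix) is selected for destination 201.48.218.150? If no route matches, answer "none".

201.48.216.0/21

Entries matching 201.48.218.150:
  201.0.0.0/8 (201.0.0.0 - 201.255.255.255)
  201.32.0.0/11 (201.32.0.0 - 201.63.255.255)
  201.48.208.0/20 (201.48.208.0 - 201.48.223.255)
  201.48.216.0/21 (201.48.216.0 - 201.48.223.255)
Most specific is 201.48.216.0/21.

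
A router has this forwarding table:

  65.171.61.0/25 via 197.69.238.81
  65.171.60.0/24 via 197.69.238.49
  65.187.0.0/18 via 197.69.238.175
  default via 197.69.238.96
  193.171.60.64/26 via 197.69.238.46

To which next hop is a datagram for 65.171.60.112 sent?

Routes whose prefix contains 65.171.60.112:
  0.0.0.0/0 (default, matches everything) -> 197.69.238.96
  65.171.60.0/24 (65.171.60.0 - 65.171.60.255) -> 197.69.238.49
More-specific entries that do NOT match:
  193.171.60.64/26 (193.171.60.64 - 193.171.60.127) does not contain 65.171.60.112
  65.171.61.0/25 (65.171.61.0 - 65.171.61.127) does not contain 65.171.60.112
Longest matching prefix is /24 -> next hop 197.69.238.49.

197.69.238.49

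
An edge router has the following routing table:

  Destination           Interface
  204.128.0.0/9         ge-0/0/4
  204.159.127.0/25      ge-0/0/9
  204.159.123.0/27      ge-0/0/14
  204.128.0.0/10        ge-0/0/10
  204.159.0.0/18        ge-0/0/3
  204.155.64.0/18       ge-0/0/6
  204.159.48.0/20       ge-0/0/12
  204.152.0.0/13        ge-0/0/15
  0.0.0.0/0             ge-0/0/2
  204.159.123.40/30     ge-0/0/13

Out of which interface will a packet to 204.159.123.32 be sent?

Routes whose prefix contains 204.159.123.32:
  0.0.0.0/0 (default, matches everything) -> ge-0/0/2
  204.128.0.0/9 (204.128.0.0 - 204.255.255.255) -> ge-0/0/4
  204.128.0.0/10 (204.128.0.0 - 204.191.255.255) -> ge-0/0/10
  204.152.0.0/13 (204.152.0.0 - 204.159.255.255) -> ge-0/0/15
More-specific entries that do NOT match:
  204.159.123.40/30 (204.159.123.40 - 204.159.123.43) does not contain 204.159.123.32
  204.159.123.0/27 (204.159.123.0 - 204.159.123.31) does not contain 204.159.123.32
  204.159.127.0/25 (204.159.127.0 - 204.159.127.127) does not contain 204.159.123.32
  204.159.48.0/20 (204.159.48.0 - 204.159.63.255) does not contain 204.159.123.32
  204.159.0.0/18 (204.159.0.0 - 204.159.63.255) does not contain 204.159.123.32
  204.155.64.0/18 (204.155.64.0 - 204.155.127.255) does not contain 204.159.123.32
Longest matching prefix is /13 -> interface ge-0/0/15.

ge-0/0/15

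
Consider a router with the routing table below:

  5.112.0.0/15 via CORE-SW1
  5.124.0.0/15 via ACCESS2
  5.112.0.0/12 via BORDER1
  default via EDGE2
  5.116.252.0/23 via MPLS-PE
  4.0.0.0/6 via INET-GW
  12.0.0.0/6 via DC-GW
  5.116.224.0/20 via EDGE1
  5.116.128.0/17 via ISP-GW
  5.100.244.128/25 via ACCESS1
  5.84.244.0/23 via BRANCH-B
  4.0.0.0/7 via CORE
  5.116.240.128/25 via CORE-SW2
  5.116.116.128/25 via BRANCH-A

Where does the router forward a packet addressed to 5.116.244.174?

ISP-GW

Routes whose prefix contains 5.116.244.174:
  0.0.0.0/0 (default, matches everything) -> EDGE2
  4.0.0.0/6 (4.0.0.0 - 7.255.255.255) -> INET-GW
  4.0.0.0/7 (4.0.0.0 - 5.255.255.255) -> CORE
  5.112.0.0/12 (5.112.0.0 - 5.127.255.255) -> BORDER1
  5.116.128.0/17 (5.116.128.0 - 5.116.255.255) -> ISP-GW
More-specific entries that do NOT match:
  5.100.244.128/25 (5.100.244.128 - 5.100.244.255) does not contain 5.116.244.174
  5.116.240.128/25 (5.116.240.128 - 5.116.240.255) does not contain 5.116.244.174
  5.116.116.128/25 (5.116.116.128 - 5.116.116.255) does not contain 5.116.244.174
  5.116.252.0/23 (5.116.252.0 - 5.116.253.255) does not contain 5.116.244.174
  5.84.244.0/23 (5.84.244.0 - 5.84.245.255) does not contain 5.116.244.174
  5.116.224.0/20 (5.116.224.0 - 5.116.239.255) does not contain 5.116.244.174
Longest matching prefix is /17 -> next hop ISP-GW.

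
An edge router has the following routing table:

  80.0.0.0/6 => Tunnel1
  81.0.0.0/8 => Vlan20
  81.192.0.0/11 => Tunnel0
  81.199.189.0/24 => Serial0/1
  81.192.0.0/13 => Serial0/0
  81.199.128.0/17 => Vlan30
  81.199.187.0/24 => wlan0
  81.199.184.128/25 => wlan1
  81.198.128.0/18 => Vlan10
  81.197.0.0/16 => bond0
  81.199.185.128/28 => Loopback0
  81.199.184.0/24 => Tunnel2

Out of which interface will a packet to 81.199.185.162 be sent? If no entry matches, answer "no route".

Routes whose prefix contains 81.199.185.162:
  80.0.0.0/6 (80.0.0.0 - 83.255.255.255) -> Tunnel1
  81.0.0.0/8 (81.0.0.0 - 81.255.255.255) -> Vlan20
  81.192.0.0/11 (81.192.0.0 - 81.223.255.255) -> Tunnel0
  81.192.0.0/13 (81.192.0.0 - 81.199.255.255) -> Serial0/0
  81.199.128.0/17 (81.199.128.0 - 81.199.255.255) -> Vlan30
More-specific entries that do NOT match:
  81.199.185.128/28 (81.199.185.128 - 81.199.185.143) does not contain 81.199.185.162
  81.199.184.128/25 (81.199.184.128 - 81.199.184.255) does not contain 81.199.185.162
  81.199.189.0/24 (81.199.189.0 - 81.199.189.255) does not contain 81.199.185.162
  81.199.187.0/24 (81.199.187.0 - 81.199.187.255) does not contain 81.199.185.162
  81.199.184.0/24 (81.199.184.0 - 81.199.184.255) does not contain 81.199.185.162
  81.198.128.0/18 (81.198.128.0 - 81.198.191.255) does not contain 81.199.185.162
Longest matching prefix is /17 -> interface Vlan30.

Vlan30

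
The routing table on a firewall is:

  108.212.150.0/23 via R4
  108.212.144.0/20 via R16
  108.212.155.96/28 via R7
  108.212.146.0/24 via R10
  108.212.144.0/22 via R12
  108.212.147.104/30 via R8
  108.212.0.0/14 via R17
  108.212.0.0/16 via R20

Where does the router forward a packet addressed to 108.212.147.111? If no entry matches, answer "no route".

R12

Routes whose prefix contains 108.212.147.111:
  108.212.0.0/14 (108.212.0.0 - 108.215.255.255) -> R17
  108.212.0.0/16 (108.212.0.0 - 108.212.255.255) -> R20
  108.212.144.0/20 (108.212.144.0 - 108.212.159.255) -> R16
  108.212.144.0/22 (108.212.144.0 - 108.212.147.255) -> R12
More-specific entries that do NOT match:
  108.212.147.104/30 (108.212.147.104 - 108.212.147.107) does not contain 108.212.147.111
  108.212.155.96/28 (108.212.155.96 - 108.212.155.111) does not contain 108.212.147.111
  108.212.146.0/24 (108.212.146.0 - 108.212.146.255) does not contain 108.212.147.111
  108.212.150.0/23 (108.212.150.0 - 108.212.151.255) does not contain 108.212.147.111
Longest matching prefix is /22 -> next hop R12.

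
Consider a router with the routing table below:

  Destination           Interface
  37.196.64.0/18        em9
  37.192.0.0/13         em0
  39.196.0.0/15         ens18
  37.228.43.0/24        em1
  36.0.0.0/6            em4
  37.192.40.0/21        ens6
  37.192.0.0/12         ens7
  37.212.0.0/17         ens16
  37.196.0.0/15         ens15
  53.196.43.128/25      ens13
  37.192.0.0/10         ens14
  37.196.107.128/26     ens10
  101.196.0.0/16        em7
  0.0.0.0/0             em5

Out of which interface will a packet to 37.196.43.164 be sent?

ens15

Routes whose prefix contains 37.196.43.164:
  0.0.0.0/0 (default, matches everything) -> em5
  36.0.0.0/6 (36.0.0.0 - 39.255.255.255) -> em4
  37.192.0.0/10 (37.192.0.0 - 37.255.255.255) -> ens14
  37.192.0.0/12 (37.192.0.0 - 37.207.255.255) -> ens7
  37.192.0.0/13 (37.192.0.0 - 37.199.255.255) -> em0
  37.196.0.0/15 (37.196.0.0 - 37.197.255.255) -> ens15
More-specific entries that do NOT match:
  37.196.107.128/26 (37.196.107.128 - 37.196.107.191) does not contain 37.196.43.164
  53.196.43.128/25 (53.196.43.128 - 53.196.43.255) does not contain 37.196.43.164
  37.228.43.0/24 (37.228.43.0 - 37.228.43.255) does not contain 37.196.43.164
  37.192.40.0/21 (37.192.40.0 - 37.192.47.255) does not contain 37.196.43.164
  37.196.64.0/18 (37.196.64.0 - 37.196.127.255) does not contain 37.196.43.164
  37.212.0.0/17 (37.212.0.0 - 37.212.127.255) does not contain 37.196.43.164
  101.196.0.0/16 (101.196.0.0 - 101.196.255.255) does not contain 37.196.43.164
Longest matching prefix is /15 -> interface ens15.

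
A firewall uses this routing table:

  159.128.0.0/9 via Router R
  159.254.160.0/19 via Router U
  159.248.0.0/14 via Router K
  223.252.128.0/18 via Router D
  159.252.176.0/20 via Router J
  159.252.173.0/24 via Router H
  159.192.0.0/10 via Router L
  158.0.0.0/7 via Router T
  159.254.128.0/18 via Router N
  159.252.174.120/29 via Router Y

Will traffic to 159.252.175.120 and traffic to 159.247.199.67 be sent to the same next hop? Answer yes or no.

yes

159.252.175.120: longest match 159.192.0.0/10 -> Router L
159.247.199.67: longest match 159.192.0.0/10 -> Router L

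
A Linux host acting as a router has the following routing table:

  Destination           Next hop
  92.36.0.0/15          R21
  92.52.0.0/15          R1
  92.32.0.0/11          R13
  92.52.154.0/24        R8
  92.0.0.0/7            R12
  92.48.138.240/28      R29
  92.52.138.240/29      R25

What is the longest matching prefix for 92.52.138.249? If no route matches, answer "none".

92.52.0.0/15

Entries matching 92.52.138.249:
  92.0.0.0/7 (92.0.0.0 - 93.255.255.255)
  92.32.0.0/11 (92.32.0.0 - 92.63.255.255)
  92.52.0.0/15 (92.52.0.0 - 92.53.255.255)
Most specific is 92.52.0.0/15.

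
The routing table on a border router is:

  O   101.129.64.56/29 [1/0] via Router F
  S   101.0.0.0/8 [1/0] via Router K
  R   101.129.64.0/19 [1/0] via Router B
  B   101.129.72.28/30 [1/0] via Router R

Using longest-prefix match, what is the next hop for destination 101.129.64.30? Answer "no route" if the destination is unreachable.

Routes whose prefix contains 101.129.64.30:
  101.0.0.0/8 (101.0.0.0 - 101.255.255.255) -> Router K
  101.129.64.0/19 (101.129.64.0 - 101.129.95.255) -> Router B
More-specific entries that do NOT match:
  101.129.72.28/30 (101.129.72.28 - 101.129.72.31) does not contain 101.129.64.30
  101.129.64.56/29 (101.129.64.56 - 101.129.64.63) does not contain 101.129.64.30
Longest matching prefix is /19 -> next hop Router B.

Router B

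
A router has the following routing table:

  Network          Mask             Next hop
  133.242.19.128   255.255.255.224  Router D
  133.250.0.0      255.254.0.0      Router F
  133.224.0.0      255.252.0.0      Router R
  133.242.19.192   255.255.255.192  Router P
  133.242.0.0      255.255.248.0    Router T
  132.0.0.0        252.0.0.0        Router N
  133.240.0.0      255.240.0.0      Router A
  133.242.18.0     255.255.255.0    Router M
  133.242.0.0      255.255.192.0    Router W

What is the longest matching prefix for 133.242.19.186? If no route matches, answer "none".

133.242.0.0/18

Entries matching 133.242.19.186:
  132.0.0.0/6 (132.0.0.0 - 135.255.255.255)
  133.240.0.0/12 (133.240.0.0 - 133.255.255.255)
  133.242.0.0/18 (133.242.0.0 - 133.242.63.255)
Most specific is 133.242.0.0/18.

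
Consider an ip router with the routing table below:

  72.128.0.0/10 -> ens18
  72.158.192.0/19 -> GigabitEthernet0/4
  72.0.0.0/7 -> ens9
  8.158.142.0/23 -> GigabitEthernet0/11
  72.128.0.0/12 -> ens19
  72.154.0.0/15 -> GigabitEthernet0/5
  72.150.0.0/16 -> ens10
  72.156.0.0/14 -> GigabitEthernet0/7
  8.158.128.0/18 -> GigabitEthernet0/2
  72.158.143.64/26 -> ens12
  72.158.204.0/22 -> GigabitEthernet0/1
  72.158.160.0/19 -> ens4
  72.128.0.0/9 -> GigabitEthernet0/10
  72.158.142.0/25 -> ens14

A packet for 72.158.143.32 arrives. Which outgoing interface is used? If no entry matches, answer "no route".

GigabitEthernet0/7

Routes whose prefix contains 72.158.143.32:
  72.0.0.0/7 (72.0.0.0 - 73.255.255.255) -> ens9
  72.128.0.0/9 (72.128.0.0 - 72.255.255.255) -> GigabitEthernet0/10
  72.128.0.0/10 (72.128.0.0 - 72.191.255.255) -> ens18
  72.156.0.0/14 (72.156.0.0 - 72.159.255.255) -> GigabitEthernet0/7
More-specific entries that do NOT match:
  72.158.143.64/26 (72.158.143.64 - 72.158.143.127) does not contain 72.158.143.32
  72.158.142.0/25 (72.158.142.0 - 72.158.142.127) does not contain 72.158.143.32
  8.158.142.0/23 (8.158.142.0 - 8.158.143.255) does not contain 72.158.143.32
  72.158.204.0/22 (72.158.204.0 - 72.158.207.255) does not contain 72.158.143.32
  72.158.192.0/19 (72.158.192.0 - 72.158.223.255) does not contain 72.158.143.32
  72.158.160.0/19 (72.158.160.0 - 72.158.191.255) does not contain 72.158.143.32
  8.158.128.0/18 (8.158.128.0 - 8.158.191.255) does not contain 72.158.143.32
  72.150.0.0/16 (72.150.0.0 - 72.150.255.255) does not contain 72.158.143.32
  72.154.0.0/15 (72.154.0.0 - 72.155.255.255) does not contain 72.158.143.32
Longest matching prefix is /14 -> interface GigabitEthernet0/7.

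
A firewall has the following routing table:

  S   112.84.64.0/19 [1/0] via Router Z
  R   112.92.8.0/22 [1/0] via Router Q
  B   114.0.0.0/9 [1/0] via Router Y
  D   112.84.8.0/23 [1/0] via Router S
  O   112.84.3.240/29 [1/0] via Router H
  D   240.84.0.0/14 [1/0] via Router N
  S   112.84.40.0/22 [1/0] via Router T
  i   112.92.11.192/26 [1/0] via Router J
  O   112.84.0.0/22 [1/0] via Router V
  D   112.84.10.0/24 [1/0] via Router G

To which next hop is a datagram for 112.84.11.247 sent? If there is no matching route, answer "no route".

no route

No entry's prefix contains 112.84.11.247; there is no default route.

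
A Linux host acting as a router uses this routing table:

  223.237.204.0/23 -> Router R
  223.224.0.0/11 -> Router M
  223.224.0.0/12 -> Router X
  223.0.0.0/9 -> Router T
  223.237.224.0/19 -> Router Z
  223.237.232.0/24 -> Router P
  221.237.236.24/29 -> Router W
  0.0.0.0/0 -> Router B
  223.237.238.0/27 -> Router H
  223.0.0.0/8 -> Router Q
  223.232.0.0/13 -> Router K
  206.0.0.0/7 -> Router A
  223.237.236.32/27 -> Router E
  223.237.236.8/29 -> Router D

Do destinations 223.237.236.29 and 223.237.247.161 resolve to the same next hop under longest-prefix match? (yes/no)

yes

223.237.236.29: longest match 223.237.224.0/19 -> Router Z
223.237.247.161: longest match 223.237.224.0/19 -> Router Z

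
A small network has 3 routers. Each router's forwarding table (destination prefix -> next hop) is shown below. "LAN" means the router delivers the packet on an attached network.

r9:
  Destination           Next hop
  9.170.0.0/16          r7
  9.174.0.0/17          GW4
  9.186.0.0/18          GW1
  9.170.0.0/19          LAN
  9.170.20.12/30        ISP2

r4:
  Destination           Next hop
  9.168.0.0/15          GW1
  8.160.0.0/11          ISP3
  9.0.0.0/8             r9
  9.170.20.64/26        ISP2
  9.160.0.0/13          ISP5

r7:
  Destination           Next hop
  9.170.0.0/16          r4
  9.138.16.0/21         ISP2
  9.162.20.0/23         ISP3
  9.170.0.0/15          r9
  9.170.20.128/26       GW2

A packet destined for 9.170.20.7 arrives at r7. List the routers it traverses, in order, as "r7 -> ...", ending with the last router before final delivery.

At r7: longest match for 9.170.20.7 is 9.170.0.0/16 -> r4
At r4: longest match for 9.170.20.7 is 9.0.0.0/8 -> r9
At r9: longest match for 9.170.20.7 is 9.170.0.0/19 -> LAN

r7 -> r4 -> r9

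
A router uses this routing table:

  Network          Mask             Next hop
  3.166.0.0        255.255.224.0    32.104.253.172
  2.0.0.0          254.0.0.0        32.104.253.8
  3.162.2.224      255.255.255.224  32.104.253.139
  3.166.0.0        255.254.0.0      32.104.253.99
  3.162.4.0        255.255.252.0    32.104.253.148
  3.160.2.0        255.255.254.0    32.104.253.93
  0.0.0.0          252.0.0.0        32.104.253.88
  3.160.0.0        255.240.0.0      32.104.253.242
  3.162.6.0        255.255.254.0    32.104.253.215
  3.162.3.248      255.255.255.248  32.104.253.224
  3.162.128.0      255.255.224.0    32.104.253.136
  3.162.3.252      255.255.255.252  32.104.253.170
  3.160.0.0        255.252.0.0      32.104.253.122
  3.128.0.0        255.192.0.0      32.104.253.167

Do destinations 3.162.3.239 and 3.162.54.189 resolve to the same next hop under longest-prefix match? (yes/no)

3.162.3.239: longest match 3.160.0.0/14 -> 32.104.253.122
3.162.54.189: longest match 3.160.0.0/14 -> 32.104.253.122

yes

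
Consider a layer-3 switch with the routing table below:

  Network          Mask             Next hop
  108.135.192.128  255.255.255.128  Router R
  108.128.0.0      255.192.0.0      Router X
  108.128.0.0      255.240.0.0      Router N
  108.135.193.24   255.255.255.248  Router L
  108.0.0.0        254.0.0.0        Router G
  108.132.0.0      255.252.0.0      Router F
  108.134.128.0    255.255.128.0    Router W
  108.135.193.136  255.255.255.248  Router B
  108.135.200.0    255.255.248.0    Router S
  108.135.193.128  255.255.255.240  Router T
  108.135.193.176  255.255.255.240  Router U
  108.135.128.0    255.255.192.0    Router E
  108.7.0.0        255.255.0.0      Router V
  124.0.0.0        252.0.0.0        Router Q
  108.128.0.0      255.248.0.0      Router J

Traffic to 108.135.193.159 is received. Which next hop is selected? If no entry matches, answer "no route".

Routes whose prefix contains 108.135.193.159:
  108.0.0.0/7 (108.0.0.0 - 109.255.255.255) -> Router G
  108.128.0.0/10 (108.128.0.0 - 108.191.255.255) -> Router X
  108.128.0.0/12 (108.128.0.0 - 108.143.255.255) -> Router N
  108.128.0.0/13 (108.128.0.0 - 108.135.255.255) -> Router J
  108.132.0.0/14 (108.132.0.0 - 108.135.255.255) -> Router F
More-specific entries that do NOT match:
  108.135.193.24/29 (108.135.193.24 - 108.135.193.31) does not contain 108.135.193.159
  108.135.193.136/29 (108.135.193.136 - 108.135.193.143) does not contain 108.135.193.159
  108.135.193.128/28 (108.135.193.128 - 108.135.193.143) does not contain 108.135.193.159
  108.135.193.176/28 (108.135.193.176 - 108.135.193.191) does not contain 108.135.193.159
  108.135.192.128/25 (108.135.192.128 - 108.135.192.255) does not contain 108.135.193.159
  108.135.200.0/21 (108.135.200.0 - 108.135.207.255) does not contain 108.135.193.159
  108.135.128.0/18 (108.135.128.0 - 108.135.191.255) does not contain 108.135.193.159
  108.134.128.0/17 (108.134.128.0 - 108.134.255.255) does not contain 108.135.193.159
  108.7.0.0/16 (108.7.0.0 - 108.7.255.255) does not contain 108.135.193.159
Longest matching prefix is /14 -> next hop Router F.

Router F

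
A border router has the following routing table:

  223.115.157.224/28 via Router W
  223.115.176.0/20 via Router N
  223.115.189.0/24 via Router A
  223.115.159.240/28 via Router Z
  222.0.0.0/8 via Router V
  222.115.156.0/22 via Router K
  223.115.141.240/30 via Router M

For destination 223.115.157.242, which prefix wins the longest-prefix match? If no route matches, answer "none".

223.115.157.242 is outside every listed prefix and there is no default route.

none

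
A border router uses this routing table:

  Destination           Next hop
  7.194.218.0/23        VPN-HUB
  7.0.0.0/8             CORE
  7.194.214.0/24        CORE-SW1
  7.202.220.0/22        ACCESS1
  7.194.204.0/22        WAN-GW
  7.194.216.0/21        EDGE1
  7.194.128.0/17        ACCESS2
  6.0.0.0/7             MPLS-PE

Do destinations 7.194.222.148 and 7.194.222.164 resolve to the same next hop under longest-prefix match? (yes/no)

yes

7.194.222.148: longest match 7.194.216.0/21 -> EDGE1
7.194.222.164: longest match 7.194.216.0/21 -> EDGE1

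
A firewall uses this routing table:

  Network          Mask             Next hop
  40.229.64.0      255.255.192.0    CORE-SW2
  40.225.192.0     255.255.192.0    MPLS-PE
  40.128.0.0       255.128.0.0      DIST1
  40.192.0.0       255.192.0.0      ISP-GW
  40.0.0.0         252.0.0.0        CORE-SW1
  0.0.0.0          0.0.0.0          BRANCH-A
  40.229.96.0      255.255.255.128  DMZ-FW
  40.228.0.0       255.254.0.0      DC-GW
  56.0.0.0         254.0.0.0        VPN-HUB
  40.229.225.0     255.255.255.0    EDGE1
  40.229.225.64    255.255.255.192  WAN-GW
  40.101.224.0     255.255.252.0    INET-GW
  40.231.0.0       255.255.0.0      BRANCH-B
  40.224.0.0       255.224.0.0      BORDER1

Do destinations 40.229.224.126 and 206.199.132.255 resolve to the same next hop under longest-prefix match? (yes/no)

40.229.224.126: longest match 40.228.0.0/15 -> DC-GW
206.199.132.255: longest match 0.0.0.0/0 -> BRANCH-A

no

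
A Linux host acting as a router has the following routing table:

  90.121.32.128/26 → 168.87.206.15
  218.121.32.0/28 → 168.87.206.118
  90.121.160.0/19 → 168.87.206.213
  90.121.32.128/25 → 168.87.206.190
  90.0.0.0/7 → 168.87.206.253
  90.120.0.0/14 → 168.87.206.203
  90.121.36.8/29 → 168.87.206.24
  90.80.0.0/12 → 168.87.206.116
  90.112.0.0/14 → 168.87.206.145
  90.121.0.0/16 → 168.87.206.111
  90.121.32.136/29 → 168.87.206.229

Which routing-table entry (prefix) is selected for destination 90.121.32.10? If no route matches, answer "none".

90.121.0.0/16

Entries matching 90.121.32.10:
  90.0.0.0/7 (90.0.0.0 - 91.255.255.255)
  90.120.0.0/14 (90.120.0.0 - 90.123.255.255)
  90.121.0.0/16 (90.121.0.0 - 90.121.255.255)
Most specific is 90.121.0.0/16.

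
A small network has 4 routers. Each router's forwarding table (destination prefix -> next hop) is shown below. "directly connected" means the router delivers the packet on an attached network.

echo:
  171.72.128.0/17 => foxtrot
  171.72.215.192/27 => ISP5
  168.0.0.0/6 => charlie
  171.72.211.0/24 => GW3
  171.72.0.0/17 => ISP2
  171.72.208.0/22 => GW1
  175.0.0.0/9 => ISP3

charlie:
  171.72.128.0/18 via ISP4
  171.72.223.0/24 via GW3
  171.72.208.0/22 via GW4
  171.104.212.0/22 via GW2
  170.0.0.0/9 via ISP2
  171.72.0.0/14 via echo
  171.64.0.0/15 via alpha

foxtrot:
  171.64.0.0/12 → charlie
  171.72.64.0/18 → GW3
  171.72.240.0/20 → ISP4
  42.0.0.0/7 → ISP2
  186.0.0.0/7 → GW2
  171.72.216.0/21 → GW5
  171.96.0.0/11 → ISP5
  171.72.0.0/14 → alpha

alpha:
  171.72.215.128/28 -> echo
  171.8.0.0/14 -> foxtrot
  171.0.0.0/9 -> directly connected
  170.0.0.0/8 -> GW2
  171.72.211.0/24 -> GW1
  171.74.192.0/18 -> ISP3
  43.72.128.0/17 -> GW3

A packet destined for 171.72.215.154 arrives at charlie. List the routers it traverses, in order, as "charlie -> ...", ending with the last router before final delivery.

charlie -> echo -> foxtrot -> alpha

At charlie: longest match for 171.72.215.154 is 171.72.0.0/14 -> echo
At echo: longest match for 171.72.215.154 is 171.72.128.0/17 -> foxtrot
At foxtrot: longest match for 171.72.215.154 is 171.72.0.0/14 -> alpha
At alpha: longest match for 171.72.215.154 is 171.0.0.0/9 -> directly connected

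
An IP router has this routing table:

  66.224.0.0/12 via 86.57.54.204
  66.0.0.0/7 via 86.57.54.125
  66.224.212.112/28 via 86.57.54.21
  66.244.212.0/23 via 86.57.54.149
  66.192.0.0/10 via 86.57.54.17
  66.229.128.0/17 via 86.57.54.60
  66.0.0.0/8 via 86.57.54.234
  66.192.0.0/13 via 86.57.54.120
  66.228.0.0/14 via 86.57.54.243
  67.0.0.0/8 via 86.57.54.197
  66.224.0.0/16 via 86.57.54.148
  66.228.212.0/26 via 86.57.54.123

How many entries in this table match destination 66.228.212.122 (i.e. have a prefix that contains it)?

5

Prefixes containing 66.228.212.122:
  66.0.0.0/7 (66.0.0.0 - 67.255.255.255)
  66.0.0.0/8 (66.0.0.0 - 66.255.255.255)
  66.192.0.0/10 (66.192.0.0 - 66.255.255.255)
  66.224.0.0/12 (66.224.0.0 - 66.239.255.255)
  66.228.0.0/14 (66.228.0.0 - 66.231.255.255)
Total matching entries: 5.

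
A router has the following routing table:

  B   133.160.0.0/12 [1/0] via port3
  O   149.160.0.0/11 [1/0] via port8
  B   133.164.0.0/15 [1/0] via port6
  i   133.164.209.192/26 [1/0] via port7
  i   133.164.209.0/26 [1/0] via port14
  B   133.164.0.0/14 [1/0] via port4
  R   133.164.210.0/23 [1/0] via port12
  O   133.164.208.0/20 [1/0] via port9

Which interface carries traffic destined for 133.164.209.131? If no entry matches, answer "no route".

Routes whose prefix contains 133.164.209.131:
  133.160.0.0/12 (133.160.0.0 - 133.175.255.255) -> port3
  133.164.0.0/14 (133.164.0.0 - 133.167.255.255) -> port4
  133.164.0.0/15 (133.164.0.0 - 133.165.255.255) -> port6
  133.164.208.0/20 (133.164.208.0 - 133.164.223.255) -> port9
More-specific entries that do NOT match:
  133.164.209.192/26 (133.164.209.192 - 133.164.209.255) does not contain 133.164.209.131
  133.164.209.0/26 (133.164.209.0 - 133.164.209.63) does not contain 133.164.209.131
  133.164.210.0/23 (133.164.210.0 - 133.164.211.255) does not contain 133.164.209.131
Longest matching prefix is /20 -> interface port9.

port9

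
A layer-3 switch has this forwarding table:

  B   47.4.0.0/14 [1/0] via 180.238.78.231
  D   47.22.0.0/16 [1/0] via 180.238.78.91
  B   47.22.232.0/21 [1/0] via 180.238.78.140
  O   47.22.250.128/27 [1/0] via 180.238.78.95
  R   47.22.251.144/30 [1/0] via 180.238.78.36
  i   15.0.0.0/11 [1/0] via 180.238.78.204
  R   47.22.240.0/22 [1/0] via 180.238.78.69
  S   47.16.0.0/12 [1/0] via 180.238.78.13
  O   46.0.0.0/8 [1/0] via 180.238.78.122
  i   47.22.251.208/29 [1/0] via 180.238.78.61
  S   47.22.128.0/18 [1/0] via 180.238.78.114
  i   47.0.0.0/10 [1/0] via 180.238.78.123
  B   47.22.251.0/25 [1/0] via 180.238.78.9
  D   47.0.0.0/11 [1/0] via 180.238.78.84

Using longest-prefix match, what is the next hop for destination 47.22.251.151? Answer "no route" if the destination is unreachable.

180.238.78.91

Routes whose prefix contains 47.22.251.151:
  47.0.0.0/10 (47.0.0.0 - 47.63.255.255) -> 180.238.78.123
  47.0.0.0/11 (47.0.0.0 - 47.31.255.255) -> 180.238.78.84
  47.16.0.0/12 (47.16.0.0 - 47.31.255.255) -> 180.238.78.13
  47.22.0.0/16 (47.22.0.0 - 47.22.255.255) -> 180.238.78.91
More-specific entries that do NOT match:
  47.22.251.144/30 (47.22.251.144 - 47.22.251.147) does not contain 47.22.251.151
  47.22.251.208/29 (47.22.251.208 - 47.22.251.215) does not contain 47.22.251.151
  47.22.250.128/27 (47.22.250.128 - 47.22.250.159) does not contain 47.22.251.151
  47.22.251.0/25 (47.22.251.0 - 47.22.251.127) does not contain 47.22.251.151
  47.22.240.0/22 (47.22.240.0 - 47.22.243.255) does not contain 47.22.251.151
  47.22.232.0/21 (47.22.232.0 - 47.22.239.255) does not contain 47.22.251.151
  47.22.128.0/18 (47.22.128.0 - 47.22.191.255) does not contain 47.22.251.151
Longest matching prefix is /16 -> next hop 180.238.78.91.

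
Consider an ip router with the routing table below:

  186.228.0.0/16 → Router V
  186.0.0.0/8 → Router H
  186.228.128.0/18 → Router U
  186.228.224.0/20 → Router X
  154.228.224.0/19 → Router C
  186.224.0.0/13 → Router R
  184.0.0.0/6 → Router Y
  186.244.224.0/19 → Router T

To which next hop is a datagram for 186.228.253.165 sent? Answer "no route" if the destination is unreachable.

Routes whose prefix contains 186.228.253.165:
  184.0.0.0/6 (184.0.0.0 - 187.255.255.255) -> Router Y
  186.0.0.0/8 (186.0.0.0 - 186.255.255.255) -> Router H
  186.224.0.0/13 (186.224.0.0 - 186.231.255.255) -> Router R
  186.228.0.0/16 (186.228.0.0 - 186.228.255.255) -> Router V
More-specific entries that do NOT match:
  186.228.224.0/20 (186.228.224.0 - 186.228.239.255) does not contain 186.228.253.165
  154.228.224.0/19 (154.228.224.0 - 154.228.255.255) does not contain 186.228.253.165
  186.244.224.0/19 (186.244.224.0 - 186.244.255.255) does not contain 186.228.253.165
  186.228.128.0/18 (186.228.128.0 - 186.228.191.255) does not contain 186.228.253.165
Longest matching prefix is /16 -> next hop Router V.

Router V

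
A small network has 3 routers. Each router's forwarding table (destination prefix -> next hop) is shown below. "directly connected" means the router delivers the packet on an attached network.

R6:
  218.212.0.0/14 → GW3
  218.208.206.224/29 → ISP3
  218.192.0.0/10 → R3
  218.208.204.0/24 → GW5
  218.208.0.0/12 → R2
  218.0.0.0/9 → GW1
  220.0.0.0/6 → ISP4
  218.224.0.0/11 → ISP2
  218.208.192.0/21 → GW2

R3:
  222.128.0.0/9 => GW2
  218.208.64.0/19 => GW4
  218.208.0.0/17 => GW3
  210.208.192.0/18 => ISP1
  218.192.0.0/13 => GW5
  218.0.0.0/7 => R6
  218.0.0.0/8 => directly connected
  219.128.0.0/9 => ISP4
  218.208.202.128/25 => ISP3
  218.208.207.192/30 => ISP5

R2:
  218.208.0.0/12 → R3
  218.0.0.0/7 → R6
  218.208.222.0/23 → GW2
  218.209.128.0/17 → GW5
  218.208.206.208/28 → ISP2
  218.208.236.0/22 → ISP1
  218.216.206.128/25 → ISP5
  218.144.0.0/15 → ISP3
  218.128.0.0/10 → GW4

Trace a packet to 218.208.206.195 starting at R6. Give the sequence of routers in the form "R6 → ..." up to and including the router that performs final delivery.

At R6: longest match for 218.208.206.195 is 218.208.0.0/12 -> R2
At R2: longest match for 218.208.206.195 is 218.208.0.0/12 -> R3
At R3: longest match for 218.208.206.195 is 218.0.0.0/8 -> directly connected

R6 → R2 → R3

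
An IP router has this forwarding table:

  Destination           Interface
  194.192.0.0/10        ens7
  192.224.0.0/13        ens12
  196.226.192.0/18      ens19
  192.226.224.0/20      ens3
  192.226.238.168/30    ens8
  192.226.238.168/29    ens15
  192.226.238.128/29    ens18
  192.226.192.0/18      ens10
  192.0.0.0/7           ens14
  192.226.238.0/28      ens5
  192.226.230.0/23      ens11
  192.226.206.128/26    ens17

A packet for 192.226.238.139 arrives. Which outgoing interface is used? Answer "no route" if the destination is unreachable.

ens3

Routes whose prefix contains 192.226.238.139:
  192.0.0.0/7 (192.0.0.0 - 193.255.255.255) -> ens14
  192.224.0.0/13 (192.224.0.0 - 192.231.255.255) -> ens12
  192.226.192.0/18 (192.226.192.0 - 192.226.255.255) -> ens10
  192.226.224.0/20 (192.226.224.0 - 192.226.239.255) -> ens3
More-specific entries that do NOT match:
  192.226.238.168/30 (192.226.238.168 - 192.226.238.171) does not contain 192.226.238.139
  192.226.238.168/29 (192.226.238.168 - 192.226.238.175) does not contain 192.226.238.139
  192.226.238.128/29 (192.226.238.128 - 192.226.238.135) does not contain 192.226.238.139
  192.226.238.0/28 (192.226.238.0 - 192.226.238.15) does not contain 192.226.238.139
  192.226.206.128/26 (192.226.206.128 - 192.226.206.191) does not contain 192.226.238.139
  192.226.230.0/23 (192.226.230.0 - 192.226.231.255) does not contain 192.226.238.139
Longest matching prefix is /20 -> interface ens3.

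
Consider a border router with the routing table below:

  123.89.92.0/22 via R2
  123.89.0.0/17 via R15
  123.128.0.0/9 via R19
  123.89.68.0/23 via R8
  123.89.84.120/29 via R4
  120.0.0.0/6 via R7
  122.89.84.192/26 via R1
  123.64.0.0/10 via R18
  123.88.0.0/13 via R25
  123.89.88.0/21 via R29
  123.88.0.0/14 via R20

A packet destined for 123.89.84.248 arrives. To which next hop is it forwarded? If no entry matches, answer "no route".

R15

Routes whose prefix contains 123.89.84.248:
  120.0.0.0/6 (120.0.0.0 - 123.255.255.255) -> R7
  123.64.0.0/10 (123.64.0.0 - 123.127.255.255) -> R18
  123.88.0.0/13 (123.88.0.0 - 123.95.255.255) -> R25
  123.88.0.0/14 (123.88.0.0 - 123.91.255.255) -> R20
  123.89.0.0/17 (123.89.0.0 - 123.89.127.255) -> R15
More-specific entries that do NOT match:
  123.89.84.120/29 (123.89.84.120 - 123.89.84.127) does not contain 123.89.84.248
  122.89.84.192/26 (122.89.84.192 - 122.89.84.255) does not contain 123.89.84.248
  123.89.68.0/23 (123.89.68.0 - 123.89.69.255) does not contain 123.89.84.248
  123.89.92.0/22 (123.89.92.0 - 123.89.95.255) does not contain 123.89.84.248
  123.89.88.0/21 (123.89.88.0 - 123.89.95.255) does not contain 123.89.84.248
Longest matching prefix is /17 -> next hop R15.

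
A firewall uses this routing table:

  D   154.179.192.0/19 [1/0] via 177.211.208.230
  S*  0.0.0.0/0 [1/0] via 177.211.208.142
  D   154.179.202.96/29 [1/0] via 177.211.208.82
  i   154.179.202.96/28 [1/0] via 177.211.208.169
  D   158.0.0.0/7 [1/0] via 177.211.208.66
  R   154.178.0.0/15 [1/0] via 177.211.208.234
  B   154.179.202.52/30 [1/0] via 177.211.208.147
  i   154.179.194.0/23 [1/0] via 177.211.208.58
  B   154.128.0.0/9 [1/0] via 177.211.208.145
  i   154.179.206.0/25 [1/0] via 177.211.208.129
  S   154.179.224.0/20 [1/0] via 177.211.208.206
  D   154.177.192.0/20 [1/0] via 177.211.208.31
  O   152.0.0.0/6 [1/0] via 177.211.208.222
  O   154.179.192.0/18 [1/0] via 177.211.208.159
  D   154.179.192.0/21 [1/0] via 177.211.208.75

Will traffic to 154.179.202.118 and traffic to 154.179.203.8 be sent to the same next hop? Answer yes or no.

yes

154.179.202.118: longest match 154.179.192.0/19 -> 177.211.208.230
154.179.203.8: longest match 154.179.192.0/19 -> 177.211.208.230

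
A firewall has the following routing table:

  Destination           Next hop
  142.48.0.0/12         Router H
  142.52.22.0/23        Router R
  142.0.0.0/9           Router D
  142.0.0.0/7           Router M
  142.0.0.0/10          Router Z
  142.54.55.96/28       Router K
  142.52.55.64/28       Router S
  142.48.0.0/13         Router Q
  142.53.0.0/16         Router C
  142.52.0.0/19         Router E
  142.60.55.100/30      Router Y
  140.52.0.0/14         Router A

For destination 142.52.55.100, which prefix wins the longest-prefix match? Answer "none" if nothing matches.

Entries matching 142.52.55.100:
  142.0.0.0/7 (142.0.0.0 - 143.255.255.255)
  142.0.0.0/9 (142.0.0.0 - 142.127.255.255)
  142.0.0.0/10 (142.0.0.0 - 142.63.255.255)
  142.48.0.0/12 (142.48.0.0 - 142.63.255.255)
  142.48.0.0/13 (142.48.0.0 - 142.55.255.255)
Most specific is 142.48.0.0/13.

142.48.0.0/13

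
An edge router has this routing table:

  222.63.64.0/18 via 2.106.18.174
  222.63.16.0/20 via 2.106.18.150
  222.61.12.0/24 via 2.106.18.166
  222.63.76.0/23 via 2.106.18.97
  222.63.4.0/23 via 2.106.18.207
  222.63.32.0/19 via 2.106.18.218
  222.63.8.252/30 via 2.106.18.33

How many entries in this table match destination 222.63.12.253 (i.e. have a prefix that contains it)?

No listed prefix contains 222.63.12.253.
Total matching entries: 0.

0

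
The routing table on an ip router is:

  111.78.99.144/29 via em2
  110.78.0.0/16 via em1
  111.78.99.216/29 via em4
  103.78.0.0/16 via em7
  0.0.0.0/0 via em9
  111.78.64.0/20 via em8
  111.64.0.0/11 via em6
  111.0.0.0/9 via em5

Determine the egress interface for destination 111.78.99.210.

Routes whose prefix contains 111.78.99.210:
  0.0.0.0/0 (default, matches everything) -> em9
  111.0.0.0/9 (111.0.0.0 - 111.127.255.255) -> em5
  111.64.0.0/11 (111.64.0.0 - 111.95.255.255) -> em6
More-specific entries that do NOT match:
  111.78.99.144/29 (111.78.99.144 - 111.78.99.151) does not contain 111.78.99.210
  111.78.99.216/29 (111.78.99.216 - 111.78.99.223) does not contain 111.78.99.210
  111.78.64.0/20 (111.78.64.0 - 111.78.79.255) does not contain 111.78.99.210
  110.78.0.0/16 (110.78.0.0 - 110.78.255.255) does not contain 111.78.99.210
  103.78.0.0/16 (103.78.0.0 - 103.78.255.255) does not contain 111.78.99.210
Longest matching prefix is /11 -> interface em6.

em6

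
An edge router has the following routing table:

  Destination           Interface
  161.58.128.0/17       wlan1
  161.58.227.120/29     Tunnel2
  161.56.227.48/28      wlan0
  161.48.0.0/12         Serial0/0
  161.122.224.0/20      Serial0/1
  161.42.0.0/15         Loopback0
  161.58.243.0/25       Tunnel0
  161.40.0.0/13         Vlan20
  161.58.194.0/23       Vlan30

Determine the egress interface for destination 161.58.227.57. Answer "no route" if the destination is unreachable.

wlan1

Routes whose prefix contains 161.58.227.57:
  161.48.0.0/12 (161.48.0.0 - 161.63.255.255) -> Serial0/0
  161.58.128.0/17 (161.58.128.0 - 161.58.255.255) -> wlan1
More-specific entries that do NOT match:
  161.58.227.120/29 (161.58.227.120 - 161.58.227.127) does not contain 161.58.227.57
  161.56.227.48/28 (161.56.227.48 - 161.56.227.63) does not contain 161.58.227.57
  161.58.243.0/25 (161.58.243.0 - 161.58.243.127) does not contain 161.58.227.57
  161.58.194.0/23 (161.58.194.0 - 161.58.195.255) does not contain 161.58.227.57
  161.122.224.0/20 (161.122.224.0 - 161.122.239.255) does not contain 161.58.227.57
Longest matching prefix is /17 -> interface wlan1.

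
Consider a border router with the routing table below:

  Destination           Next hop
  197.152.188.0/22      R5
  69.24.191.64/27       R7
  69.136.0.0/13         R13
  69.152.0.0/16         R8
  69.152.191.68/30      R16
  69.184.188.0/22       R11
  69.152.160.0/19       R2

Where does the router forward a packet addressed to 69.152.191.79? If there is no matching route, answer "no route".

R2

Routes whose prefix contains 69.152.191.79:
  69.152.0.0/16 (69.152.0.0 - 69.152.255.255) -> R8
  69.152.160.0/19 (69.152.160.0 - 69.152.191.255) -> R2
More-specific entries that do NOT match:
  69.152.191.68/30 (69.152.191.68 - 69.152.191.71) does not contain 69.152.191.79
  69.24.191.64/27 (69.24.191.64 - 69.24.191.95) does not contain 69.152.191.79
  197.152.188.0/22 (197.152.188.0 - 197.152.191.255) does not contain 69.152.191.79
  69.184.188.0/22 (69.184.188.0 - 69.184.191.255) does not contain 69.152.191.79
Longest matching prefix is /19 -> next hop R2.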